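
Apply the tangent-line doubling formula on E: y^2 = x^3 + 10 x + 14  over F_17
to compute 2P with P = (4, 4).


Doubling: s = (3 x1^2 + a) / (2 y1)
s = (3*4^2 + 10) / (2*4) mod 17 = 3
x3 = s^2 - 2 x1 mod 17 = 3^2 - 2*4 = 1
y3 = s (x1 - x3) - y1 mod 17 = 3 * (4 - 1) - 4 = 5

2P = (1, 5)


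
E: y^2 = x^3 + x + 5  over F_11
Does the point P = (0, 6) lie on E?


Check whether y^2 = x^3 + 1 x + 5 (mod 11) for (x, y) = (0, 6).
LHS: y^2 = 6^2 mod 11 = 3
RHS: x^3 + 1 x + 5 = 0^3 + 1*0 + 5 mod 11 = 5
LHS != RHS

No, not on the curve


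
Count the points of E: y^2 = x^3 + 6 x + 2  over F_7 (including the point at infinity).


For each x in F_7, count y with y^2 = x^3 + 6 x + 2 mod 7:
  x = 0: RHS = 2, y in [3, 4]  -> 2 point(s)
  x = 1: RHS = 2, y in [3, 4]  -> 2 point(s)
  x = 2: RHS = 1, y in [1, 6]  -> 2 point(s)
  x = 6: RHS = 2, y in [3, 4]  -> 2 point(s)
Affine points: 8. Add the point at infinity: total = 9.

#E(F_7) = 9


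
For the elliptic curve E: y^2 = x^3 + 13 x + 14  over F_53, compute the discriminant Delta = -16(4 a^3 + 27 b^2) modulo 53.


4 a^3 + 27 b^2 = 4*13^3 + 27*14^2 = 8788 + 5292 = 14080
Delta = -16 * (14080) = -225280
Delta mod 53 = 23

Delta = 23 (mod 53)


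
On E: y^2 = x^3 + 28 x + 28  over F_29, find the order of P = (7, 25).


Compute successive multiples of P until we hit O:
  1P = (7, 25)
  2P = (20, 2)
  3P = (18, 19)
  4P = (17, 20)
  5P = (27, 14)
  6P = (28, 17)
  7P = (24, 16)
  8P = (4, 28)
  ... (continuing to 37P)
  37P = O

ord(P) = 37


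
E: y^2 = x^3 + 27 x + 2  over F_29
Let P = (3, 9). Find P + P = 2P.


Doubling: s = (3 x1^2 + a) / (2 y1)
s = (3*3^2 + 27) / (2*9) mod 29 = 3
x3 = s^2 - 2 x1 mod 29 = 3^2 - 2*3 = 3
y3 = s (x1 - x3) - y1 mod 29 = 3 * (3 - 3) - 9 = 20

2P = (3, 20)


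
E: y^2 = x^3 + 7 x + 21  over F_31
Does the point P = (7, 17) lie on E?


Check whether y^2 = x^3 + 7 x + 21 (mod 31) for (x, y) = (7, 17).
LHS: y^2 = 17^2 mod 31 = 10
RHS: x^3 + 7 x + 21 = 7^3 + 7*7 + 21 mod 31 = 10
LHS = RHS

Yes, on the curve


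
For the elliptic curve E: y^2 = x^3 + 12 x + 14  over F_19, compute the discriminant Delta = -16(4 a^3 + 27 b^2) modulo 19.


4 a^3 + 27 b^2 = 4*12^3 + 27*14^2 = 6912 + 5292 = 12204
Delta = -16 * (12204) = -195264
Delta mod 19 = 18

Delta = 18 (mod 19)


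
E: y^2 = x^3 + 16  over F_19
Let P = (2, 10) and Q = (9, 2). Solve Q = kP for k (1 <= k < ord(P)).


Enumerate multiples of P until we hit Q = (9, 2):
  1P = (2, 10)
  2P = (7, 6)
  3P = (0, 15)
  4P = (9, 17)
  5P = (9, 2)
Match found at i = 5.

k = 5


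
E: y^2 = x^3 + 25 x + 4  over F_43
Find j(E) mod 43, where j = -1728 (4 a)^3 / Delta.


Delta = -16(4 a^3 + 27 b^2) mod 43 = 19
-1728 * (4 a)^3 = -1728 * (4*25)^3 mod 43 = 21
j = 21 * 19^(-1) mod 43 = 26

j = 26 (mod 43)


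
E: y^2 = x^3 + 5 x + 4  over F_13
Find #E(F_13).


For each x in F_13, count y with y^2 = x^3 + 5 x + 4 mod 13:
  x = 0: RHS = 4, y in [2, 11]  -> 2 point(s)
  x = 1: RHS = 10, y in [6, 7]  -> 2 point(s)
  x = 2: RHS = 9, y in [3, 10]  -> 2 point(s)
  x = 4: RHS = 10, y in [6, 7]  -> 2 point(s)
  x = 6: RHS = 3, y in [4, 9]  -> 2 point(s)
  x = 8: RHS = 10, y in [6, 7]  -> 2 point(s)
  x = 10: RHS = 1, y in [1, 12]  -> 2 point(s)
  x = 11: RHS = 12, y in [5, 8]  -> 2 point(s)
Affine points: 16. Add the point at infinity: total = 17.

#E(F_13) = 17


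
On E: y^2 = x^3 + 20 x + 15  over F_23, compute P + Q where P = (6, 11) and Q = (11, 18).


P != Q, so use the chord formula.
s = (y2 - y1) / (x2 - x1) = (7) / (5) mod 23 = 6
x3 = s^2 - x1 - x2 mod 23 = 6^2 - 6 - 11 = 19
y3 = s (x1 - x3) - y1 mod 23 = 6 * (6 - 19) - 11 = 3

P + Q = (19, 3)


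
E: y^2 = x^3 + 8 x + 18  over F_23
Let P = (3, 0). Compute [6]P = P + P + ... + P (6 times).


k = 6 = 110_2 (binary, LSB first: 011)
Double-and-add from P = (3, 0):
  bit 0 = 0: acc unchanged = O
  bit 1 = 1: acc = O + O = O
  bit 2 = 1: acc = O + O = O

6P = O


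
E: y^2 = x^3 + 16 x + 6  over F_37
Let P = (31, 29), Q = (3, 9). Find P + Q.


P != Q, so use the chord formula.
s = (y2 - y1) / (x2 - x1) = (17) / (9) mod 37 = 6
x3 = s^2 - x1 - x2 mod 37 = 6^2 - 31 - 3 = 2
y3 = s (x1 - x3) - y1 mod 37 = 6 * (31 - 2) - 29 = 34

P + Q = (2, 34)


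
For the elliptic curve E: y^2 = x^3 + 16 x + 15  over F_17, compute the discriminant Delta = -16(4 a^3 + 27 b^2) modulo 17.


4 a^3 + 27 b^2 = 4*16^3 + 27*15^2 = 16384 + 6075 = 22459
Delta = -16 * (22459) = -359344
Delta mod 17 = 2

Delta = 2 (mod 17)


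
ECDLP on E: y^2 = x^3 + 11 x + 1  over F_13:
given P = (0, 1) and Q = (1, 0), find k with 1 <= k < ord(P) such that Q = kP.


Enumerate multiples of P until we hit Q = (1, 0):
  1P = (0, 1)
  2P = (1, 0)
Match found at i = 2.

k = 2


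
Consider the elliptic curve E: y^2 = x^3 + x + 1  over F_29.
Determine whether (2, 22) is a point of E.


Check whether y^2 = x^3 + 1 x + 1 (mod 29) for (x, y) = (2, 22).
LHS: y^2 = 22^2 mod 29 = 20
RHS: x^3 + 1 x + 1 = 2^3 + 1*2 + 1 mod 29 = 11
LHS != RHS

No, not on the curve


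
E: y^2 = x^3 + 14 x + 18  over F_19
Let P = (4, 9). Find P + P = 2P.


Doubling: s = (3 x1^2 + a) / (2 y1)
s = (3*4^2 + 14) / (2*9) mod 19 = 14
x3 = s^2 - 2 x1 mod 19 = 14^2 - 2*4 = 17
y3 = s (x1 - x3) - y1 mod 19 = 14 * (4 - 17) - 9 = 18

2P = (17, 18)


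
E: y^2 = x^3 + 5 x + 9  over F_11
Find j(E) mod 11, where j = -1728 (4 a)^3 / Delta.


Delta = -16(4 a^3 + 27 b^2) mod 11 = 7
-1728 * (4 a)^3 = -1728 * (4*5)^3 mod 11 = 8
j = 8 * 7^(-1) mod 11 = 9

j = 9 (mod 11)


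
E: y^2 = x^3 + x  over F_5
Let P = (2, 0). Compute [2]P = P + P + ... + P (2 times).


k = 2 = 10_2 (binary, LSB first: 01)
Double-and-add from P = (2, 0):
  bit 0 = 0: acc unchanged = O
  bit 1 = 1: acc = O + O = O

2P = O


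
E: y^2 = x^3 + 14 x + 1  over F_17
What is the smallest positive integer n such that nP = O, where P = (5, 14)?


Compute successive multiples of P until we hit O:
  1P = (5, 14)
  2P = (15, 4)
  3P = (15, 13)
  4P = (5, 3)
  5P = O

ord(P) = 5


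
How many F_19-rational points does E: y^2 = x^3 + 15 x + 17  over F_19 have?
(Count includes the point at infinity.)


For each x in F_19, count y with y^2 = x^3 + 15 x + 17 mod 19:
  x = 0: RHS = 17, y in [6, 13]  -> 2 point(s)
  x = 2: RHS = 17, y in [6, 13]  -> 2 point(s)
  x = 6: RHS = 0, y in [0]  -> 1 point(s)
  x = 7: RHS = 9, y in [3, 16]  -> 2 point(s)
  x = 9: RHS = 7, y in [8, 11]  -> 2 point(s)
  x = 12: RHS = 6, y in [5, 14]  -> 2 point(s)
  x = 14: RHS = 7, y in [8, 11]  -> 2 point(s)
  x = 15: RHS = 7, y in [8, 11]  -> 2 point(s)
  x = 17: RHS = 17, y in [6, 13]  -> 2 point(s)
  x = 18: RHS = 1, y in [1, 18]  -> 2 point(s)
Affine points: 19. Add the point at infinity: total = 20.

#E(F_19) = 20


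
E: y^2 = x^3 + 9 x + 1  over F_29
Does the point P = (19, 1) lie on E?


Check whether y^2 = x^3 + 9 x + 1 (mod 29) for (x, y) = (19, 1).
LHS: y^2 = 1^2 mod 29 = 1
RHS: x^3 + 9 x + 1 = 19^3 + 9*19 + 1 mod 29 = 13
LHS != RHS

No, not on the curve


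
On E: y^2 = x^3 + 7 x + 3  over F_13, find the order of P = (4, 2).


Compute successive multiples of P until we hit O:
  1P = (4, 2)
  2P = (8, 8)
  3P = (0, 4)
  4P = (6, 12)
  5P = (2, 8)
  6P = (3, 8)
  7P = (3, 5)
  8P = (2, 5)
  ... (continuing to 13P)
  13P = O

ord(P) = 13


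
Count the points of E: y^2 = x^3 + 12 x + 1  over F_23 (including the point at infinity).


For each x in F_23, count y with y^2 = x^3 + 12 x + 1 mod 23:
  x = 0: RHS = 1, y in [1, 22]  -> 2 point(s)
  x = 3: RHS = 18, y in [8, 15]  -> 2 point(s)
  x = 5: RHS = 2, y in [5, 18]  -> 2 point(s)
  x = 6: RHS = 13, y in [6, 17]  -> 2 point(s)
  x = 13: RHS = 8, y in [10, 13]  -> 2 point(s)
  x = 17: RHS = 12, y in [9, 14]  -> 2 point(s)
  x = 18: RHS = 0, y in [0]  -> 1 point(s)
  x = 19: RHS = 4, y in [2, 21]  -> 2 point(s)
Affine points: 15. Add the point at infinity: total = 16.

#E(F_23) = 16


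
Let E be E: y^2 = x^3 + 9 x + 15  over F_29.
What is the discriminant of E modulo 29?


4 a^3 + 27 b^2 = 4*9^3 + 27*15^2 = 2916 + 6075 = 8991
Delta = -16 * (8991) = -143856
Delta mod 29 = 13

Delta = 13 (mod 29)


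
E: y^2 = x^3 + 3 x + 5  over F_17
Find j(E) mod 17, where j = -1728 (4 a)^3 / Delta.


Delta = -16(4 a^3 + 27 b^2) mod 17 = 1
-1728 * (4 a)^3 = -1728 * (4*3)^3 mod 17 = 15
j = 15 * 1^(-1) mod 17 = 15

j = 15 (mod 17)


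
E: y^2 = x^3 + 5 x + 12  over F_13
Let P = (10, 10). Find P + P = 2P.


Doubling: s = (3 x1^2 + a) / (2 y1)
s = (3*10^2 + 5) / (2*10) mod 13 = 12
x3 = s^2 - 2 x1 mod 13 = 12^2 - 2*10 = 7
y3 = s (x1 - x3) - y1 mod 13 = 12 * (10 - 7) - 10 = 0

2P = (7, 0)


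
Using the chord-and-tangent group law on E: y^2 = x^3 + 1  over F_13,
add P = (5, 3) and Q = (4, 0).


P != Q, so use the chord formula.
s = (y2 - y1) / (x2 - x1) = (10) / (12) mod 13 = 3
x3 = s^2 - x1 - x2 mod 13 = 3^2 - 5 - 4 = 0
y3 = s (x1 - x3) - y1 mod 13 = 3 * (5 - 0) - 3 = 12

P + Q = (0, 12)


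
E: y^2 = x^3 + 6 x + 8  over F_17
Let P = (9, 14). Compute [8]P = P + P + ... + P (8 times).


k = 8 = 1000_2 (binary, LSB first: 0001)
Double-and-add from P = (9, 14):
  bit 0 = 0: acc unchanged = O
  bit 1 = 0: acc unchanged = O
  bit 2 = 0: acc unchanged = O
  bit 3 = 1: acc = O + (1, 7) = (1, 7)

8P = (1, 7)


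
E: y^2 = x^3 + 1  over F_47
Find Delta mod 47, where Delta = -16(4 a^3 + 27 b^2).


4 a^3 + 27 b^2 = 4*0^3 + 27*1^2 = 0 + 27 = 27
Delta = -16 * (27) = -432
Delta mod 47 = 38

Delta = 38 (mod 47)


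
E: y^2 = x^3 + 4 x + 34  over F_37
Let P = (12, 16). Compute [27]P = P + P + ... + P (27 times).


k = 27 = 11011_2 (binary, LSB first: 11011)
Double-and-add from P = (12, 16):
  bit 0 = 1: acc = O + (12, 16) = (12, 16)
  bit 1 = 1: acc = (12, 16) + (20, 23) = (26, 18)
  bit 2 = 0: acc unchanged = (26, 18)
  bit 3 = 1: acc = (26, 18) + (11, 22) = (30, 25)
  bit 4 = 1: acc = (30, 25) + (25, 21) = (30, 12)

27P = (30, 12)


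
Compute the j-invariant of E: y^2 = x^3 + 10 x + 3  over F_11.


Delta = -16(4 a^3 + 27 b^2) mod 11 = 4
-1728 * (4 a)^3 = -1728 * (4*10)^3 mod 11 = 9
j = 9 * 4^(-1) mod 11 = 5

j = 5 (mod 11)


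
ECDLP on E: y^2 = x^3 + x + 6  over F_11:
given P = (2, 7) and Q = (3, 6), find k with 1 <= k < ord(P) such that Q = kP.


Enumerate multiples of P until we hit Q = (3, 6):
  1P = (2, 7)
  2P = (5, 2)
  3P = (8, 3)
  4P = (10, 2)
  5P = (3, 6)
Match found at i = 5.

k = 5


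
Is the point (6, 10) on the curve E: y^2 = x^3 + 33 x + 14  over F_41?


Check whether y^2 = x^3 + 33 x + 14 (mod 41) for (x, y) = (6, 10).
LHS: y^2 = 10^2 mod 41 = 18
RHS: x^3 + 33 x + 14 = 6^3 + 33*6 + 14 mod 41 = 18
LHS = RHS

Yes, on the curve


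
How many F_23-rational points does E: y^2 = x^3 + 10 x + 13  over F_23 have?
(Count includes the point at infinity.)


For each x in F_23, count y with y^2 = x^3 + 10 x + 13 mod 23:
  x = 0: RHS = 13, y in [6, 17]  -> 2 point(s)
  x = 1: RHS = 1, y in [1, 22]  -> 2 point(s)
  x = 2: RHS = 18, y in [8, 15]  -> 2 point(s)
  x = 3: RHS = 1, y in [1, 22]  -> 2 point(s)
  x = 4: RHS = 2, y in [5, 18]  -> 2 point(s)
  x = 5: RHS = 4, y in [2, 21]  -> 2 point(s)
  x = 6: RHS = 13, y in [6, 17]  -> 2 point(s)
  x = 7: RHS = 12, y in [9, 14]  -> 2 point(s)
  x = 9: RHS = 4, y in [2, 21]  -> 2 point(s)
  x = 10: RHS = 9, y in [3, 20]  -> 2 point(s)
  x = 17: RHS = 13, y in [6, 17]  -> 2 point(s)
  x = 19: RHS = 1, y in [1, 22]  -> 2 point(s)
  x = 20: RHS = 2, y in [5, 18]  -> 2 point(s)
  x = 21: RHS = 8, y in [10, 13]  -> 2 point(s)
  x = 22: RHS = 2, y in [5, 18]  -> 2 point(s)
Affine points: 30. Add the point at infinity: total = 31.

#E(F_23) = 31


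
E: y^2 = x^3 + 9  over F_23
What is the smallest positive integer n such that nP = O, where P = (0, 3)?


Compute successive multiples of P until we hit O:
  1P = (0, 3)
  2P = (0, 20)
  3P = O

ord(P) = 3


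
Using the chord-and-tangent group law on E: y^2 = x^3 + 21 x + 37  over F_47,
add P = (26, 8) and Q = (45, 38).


P != Q, so use the chord formula.
s = (y2 - y1) / (x2 - x1) = (30) / (19) mod 47 = 9
x3 = s^2 - x1 - x2 mod 47 = 9^2 - 26 - 45 = 10
y3 = s (x1 - x3) - y1 mod 47 = 9 * (26 - 10) - 8 = 42

P + Q = (10, 42)


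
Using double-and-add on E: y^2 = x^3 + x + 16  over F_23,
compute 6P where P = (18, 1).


k = 6 = 110_2 (binary, LSB first: 011)
Double-and-add from P = (18, 1):
  bit 0 = 0: acc unchanged = O
  bit 1 = 1: acc = O + (5, 10) = (5, 10)
  bit 2 = 1: acc = (5, 10) + (21, 12) = (6, 10)

6P = (6, 10)


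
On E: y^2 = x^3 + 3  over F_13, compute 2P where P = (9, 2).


Doubling: s = (3 x1^2 + a) / (2 y1)
s = (3*9^2 + 0) / (2*2) mod 13 = 12
x3 = s^2 - 2 x1 mod 13 = 12^2 - 2*9 = 9
y3 = s (x1 - x3) - y1 mod 13 = 12 * (9 - 9) - 2 = 11

2P = (9, 11)


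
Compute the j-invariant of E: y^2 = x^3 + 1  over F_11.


Delta = -16(4 a^3 + 27 b^2) mod 11 = 8
-1728 * (4 a)^3 = -1728 * (4*0)^3 mod 11 = 0
j = 0 * 8^(-1) mod 11 = 0

j = 0 (mod 11)


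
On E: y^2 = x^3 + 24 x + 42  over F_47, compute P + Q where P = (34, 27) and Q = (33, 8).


P != Q, so use the chord formula.
s = (y2 - y1) / (x2 - x1) = (28) / (46) mod 47 = 19
x3 = s^2 - x1 - x2 mod 47 = 19^2 - 34 - 33 = 12
y3 = s (x1 - x3) - y1 mod 47 = 19 * (34 - 12) - 27 = 15

P + Q = (12, 15)


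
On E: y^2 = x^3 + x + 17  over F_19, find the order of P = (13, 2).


Compute successive multiples of P until we hit O:
  1P = (13, 2)
  2P = (10, 18)
  3P = (16, 14)
  4P = (6, 7)
  5P = (4, 16)
  6P = (7, 14)
  7P = (3, 16)
  8P = (8, 10)
  ... (continuing to 28P)
  28P = O

ord(P) = 28


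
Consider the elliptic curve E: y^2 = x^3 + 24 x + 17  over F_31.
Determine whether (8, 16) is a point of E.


Check whether y^2 = x^3 + 24 x + 17 (mod 31) for (x, y) = (8, 16).
LHS: y^2 = 16^2 mod 31 = 8
RHS: x^3 + 24 x + 17 = 8^3 + 24*8 + 17 mod 31 = 8
LHS = RHS

Yes, on the curve


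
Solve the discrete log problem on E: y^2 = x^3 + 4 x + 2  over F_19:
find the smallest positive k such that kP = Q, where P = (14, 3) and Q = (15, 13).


Enumerate multiples of P until we hit Q = (15, 13):
  1P = (14, 3)
  2P = (15, 6)
  3P = (18, 4)
  4P = (12, 7)
  5P = (16, 1)
  6P = (9, 11)
  7P = (13, 3)
  8P = (11, 16)
  9P = (17, 10)
  10P = (4, 14)
  11P = (10, 4)
  12P = (1, 8)
  13P = (1, 11)
  14P = (10, 15)
  15P = (4, 5)
  16P = (17, 9)
  17P = (11, 3)
  18P = (13, 16)
  19P = (9, 8)
  20P = (16, 18)
  21P = (12, 12)
  22P = (18, 15)
  23P = (15, 13)
Match found at i = 23.

k = 23


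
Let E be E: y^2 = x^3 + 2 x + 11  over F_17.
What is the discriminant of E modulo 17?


4 a^3 + 27 b^2 = 4*2^3 + 27*11^2 = 32 + 3267 = 3299
Delta = -16 * (3299) = -52784
Delta mod 17 = 1

Delta = 1 (mod 17)


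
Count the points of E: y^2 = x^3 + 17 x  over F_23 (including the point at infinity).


For each x in F_23, count y with y^2 = x^3 + 17 x + 0 mod 23:
  x = 0: RHS = 0, y in [0]  -> 1 point(s)
  x = 1: RHS = 18, y in [8, 15]  -> 2 point(s)
  x = 3: RHS = 9, y in [3, 20]  -> 2 point(s)
  x = 5: RHS = 3, y in [7, 16]  -> 2 point(s)
  x = 7: RHS = 2, y in [5, 18]  -> 2 point(s)
  x = 8: RHS = 4, y in [2, 21]  -> 2 point(s)
  x = 9: RHS = 8, y in [10, 13]  -> 2 point(s)
  x = 11: RHS = 0, y in [0]  -> 1 point(s)
  x = 12: RHS = 0, y in [0]  -> 1 point(s)
  x = 13: RHS = 3, y in [7, 16]  -> 2 point(s)
  x = 17: RHS = 4, y in [2, 21]  -> 2 point(s)
  x = 19: RHS = 6, y in [11, 12]  -> 2 point(s)
  x = 21: RHS = 4, y in [2, 21]  -> 2 point(s)
Affine points: 23. Add the point at infinity: total = 24.

#E(F_23) = 24


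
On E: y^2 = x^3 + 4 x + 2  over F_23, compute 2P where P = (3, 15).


Doubling: s = (3 x1^2 + a) / (2 y1)
s = (3*3^2 + 4) / (2*15) mod 23 = 11
x3 = s^2 - 2 x1 mod 23 = 11^2 - 2*3 = 0
y3 = s (x1 - x3) - y1 mod 23 = 11 * (3 - 0) - 15 = 18

2P = (0, 18)


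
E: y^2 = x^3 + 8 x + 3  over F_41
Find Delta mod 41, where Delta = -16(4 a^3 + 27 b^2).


4 a^3 + 27 b^2 = 4*8^3 + 27*3^2 = 2048 + 243 = 2291
Delta = -16 * (2291) = -36656
Delta mod 41 = 39

Delta = 39 (mod 41)


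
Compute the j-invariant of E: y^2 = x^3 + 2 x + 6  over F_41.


Delta = -16(4 a^3 + 27 b^2) mod 41 = 8
-1728 * (4 a)^3 = -1728 * (4*2)^3 mod 41 = 3
j = 3 * 8^(-1) mod 41 = 26

j = 26 (mod 41)


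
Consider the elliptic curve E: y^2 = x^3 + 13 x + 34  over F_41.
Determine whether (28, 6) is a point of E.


Check whether y^2 = x^3 + 13 x + 34 (mod 41) for (x, y) = (28, 6).
LHS: y^2 = 6^2 mod 41 = 36
RHS: x^3 + 13 x + 34 = 28^3 + 13*28 + 34 mod 41 = 5
LHS != RHS

No, not on the curve


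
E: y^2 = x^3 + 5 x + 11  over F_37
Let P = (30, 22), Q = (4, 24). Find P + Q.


P != Q, so use the chord formula.
s = (y2 - y1) / (x2 - x1) = (2) / (11) mod 37 = 17
x3 = s^2 - x1 - x2 mod 37 = 17^2 - 30 - 4 = 33
y3 = s (x1 - x3) - y1 mod 37 = 17 * (30 - 33) - 22 = 1

P + Q = (33, 1)


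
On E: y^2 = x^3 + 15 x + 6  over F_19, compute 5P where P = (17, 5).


k = 5 = 101_2 (binary, LSB first: 101)
Double-and-add from P = (17, 5):
  bit 0 = 1: acc = O + (17, 5) = (17, 5)
  bit 1 = 0: acc unchanged = (17, 5)
  bit 2 = 1: acc = (17, 5) + (4, 4) = (7, 6)

5P = (7, 6)


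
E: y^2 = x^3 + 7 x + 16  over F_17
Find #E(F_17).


For each x in F_17, count y with y^2 = x^3 + 7 x + 16 mod 17:
  x = 0: RHS = 16, y in [4, 13]  -> 2 point(s)
  x = 2: RHS = 4, y in [2, 15]  -> 2 point(s)
  x = 3: RHS = 13, y in [8, 9]  -> 2 point(s)
  x = 6: RHS = 2, y in [6, 11]  -> 2 point(s)
  x = 7: RHS = 0, y in [0]  -> 1 point(s)
  x = 9: RHS = 9, y in [3, 14]  -> 2 point(s)
  x = 10: RHS = 15, y in [7, 10]  -> 2 point(s)
  x = 11: RHS = 13, y in [8, 9]  -> 2 point(s)
  x = 12: RHS = 9, y in [3, 14]  -> 2 point(s)
  x = 13: RHS = 9, y in [3, 14]  -> 2 point(s)
  x = 14: RHS = 2, y in [6, 11]  -> 2 point(s)
  x = 16: RHS = 8, y in [5, 12]  -> 2 point(s)
Affine points: 23. Add the point at infinity: total = 24.

#E(F_17) = 24


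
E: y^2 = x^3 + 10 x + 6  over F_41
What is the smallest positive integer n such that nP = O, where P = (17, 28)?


Compute successive multiples of P until we hit O:
  1P = (17, 28)
  2P = (28, 4)
  3P = (36, 6)
  4P = (30, 0)
  5P = (36, 35)
  6P = (28, 37)
  7P = (17, 13)
  8P = O

ord(P) = 8


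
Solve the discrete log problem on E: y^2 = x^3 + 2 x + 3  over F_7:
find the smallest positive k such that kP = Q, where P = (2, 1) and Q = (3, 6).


Enumerate multiples of P until we hit Q = (3, 6):
  1P = (2, 1)
  2P = (3, 6)
Match found at i = 2.

k = 2


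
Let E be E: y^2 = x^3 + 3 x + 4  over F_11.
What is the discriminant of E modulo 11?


4 a^3 + 27 b^2 = 4*3^3 + 27*4^2 = 108 + 432 = 540
Delta = -16 * (540) = -8640
Delta mod 11 = 6

Delta = 6 (mod 11)


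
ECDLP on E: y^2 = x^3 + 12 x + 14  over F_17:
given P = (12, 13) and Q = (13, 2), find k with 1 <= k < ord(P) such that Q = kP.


Enumerate multiples of P until we hit Q = (13, 2):
  1P = (12, 13)
  2P = (9, 16)
  3P = (14, 6)
  4P = (16, 1)
  5P = (15, 13)
  6P = (7, 4)
  7P = (6, 8)
  8P = (3, 3)
  9P = (11, 7)
  10P = (13, 15)
  11P = (13, 2)
Match found at i = 11.

k = 11


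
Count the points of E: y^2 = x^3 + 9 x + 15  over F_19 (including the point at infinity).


For each x in F_19, count y with y^2 = x^3 + 9 x + 15 mod 19:
  x = 1: RHS = 6, y in [5, 14]  -> 2 point(s)
  x = 4: RHS = 1, y in [1, 18]  -> 2 point(s)
  x = 6: RHS = 0, y in [0]  -> 1 point(s)
  x = 11: RHS = 1, y in [1, 18]  -> 2 point(s)
  x = 13: RHS = 11, y in [7, 12]  -> 2 point(s)
  x = 14: RHS = 16, y in [4, 15]  -> 2 point(s)
  x = 18: RHS = 5, y in [9, 10]  -> 2 point(s)
Affine points: 13. Add the point at infinity: total = 14.

#E(F_19) = 14


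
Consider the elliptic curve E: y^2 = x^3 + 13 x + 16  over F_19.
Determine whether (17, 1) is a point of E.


Check whether y^2 = x^3 + 13 x + 16 (mod 19) for (x, y) = (17, 1).
LHS: y^2 = 1^2 mod 19 = 1
RHS: x^3 + 13 x + 16 = 17^3 + 13*17 + 16 mod 19 = 1
LHS = RHS

Yes, on the curve


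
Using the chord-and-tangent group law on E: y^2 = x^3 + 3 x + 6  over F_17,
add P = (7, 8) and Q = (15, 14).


P != Q, so use the chord formula.
s = (y2 - y1) / (x2 - x1) = (6) / (8) mod 17 = 5
x3 = s^2 - x1 - x2 mod 17 = 5^2 - 7 - 15 = 3
y3 = s (x1 - x3) - y1 mod 17 = 5 * (7 - 3) - 8 = 12

P + Q = (3, 12)


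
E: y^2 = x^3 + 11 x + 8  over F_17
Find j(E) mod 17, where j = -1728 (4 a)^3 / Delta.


Delta = -16(4 a^3 + 27 b^2) mod 17 = 14
-1728 * (4 a)^3 = -1728 * (4*11)^3 mod 17 = 16
j = 16 * 14^(-1) mod 17 = 6

j = 6 (mod 17)


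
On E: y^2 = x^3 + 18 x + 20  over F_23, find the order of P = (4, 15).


Compute successive multiples of P until we hit O:
  1P = (4, 15)
  2P = (18, 14)
  3P = (3, 3)
  4P = (22, 22)
  5P = (10, 21)
  6P = (10, 2)
  7P = (22, 1)
  8P = (3, 20)
  ... (continuing to 11P)
  11P = O

ord(P) = 11


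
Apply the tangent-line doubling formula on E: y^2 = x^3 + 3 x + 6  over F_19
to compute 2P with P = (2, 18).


Doubling: s = (3 x1^2 + a) / (2 y1)
s = (3*2^2 + 3) / (2*18) mod 19 = 2
x3 = s^2 - 2 x1 mod 19 = 2^2 - 2*2 = 0
y3 = s (x1 - x3) - y1 mod 19 = 2 * (2 - 0) - 18 = 5

2P = (0, 5)


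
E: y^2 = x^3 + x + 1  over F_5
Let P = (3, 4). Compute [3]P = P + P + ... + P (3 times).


k = 3 = 11_2 (binary, LSB first: 11)
Double-and-add from P = (3, 4):
  bit 0 = 1: acc = O + (3, 4) = (3, 4)
  bit 1 = 1: acc = (3, 4) + (0, 4) = (2, 1)

3P = (2, 1)


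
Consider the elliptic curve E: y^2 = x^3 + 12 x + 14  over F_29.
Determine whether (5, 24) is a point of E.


Check whether y^2 = x^3 + 12 x + 14 (mod 29) for (x, y) = (5, 24).
LHS: y^2 = 24^2 mod 29 = 25
RHS: x^3 + 12 x + 14 = 5^3 + 12*5 + 14 mod 29 = 25
LHS = RHS

Yes, on the curve


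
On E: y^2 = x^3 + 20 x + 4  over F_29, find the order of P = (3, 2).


Compute successive multiples of P until we hit O:
  1P = (3, 2)
  2P = (7, 9)
  3P = (13, 24)
  4P = (19, 15)
  5P = (8, 3)
  6P = (25, 11)
  7P = (21, 17)
  8P = (21, 12)
  ... (continuing to 15P)
  15P = O

ord(P) = 15


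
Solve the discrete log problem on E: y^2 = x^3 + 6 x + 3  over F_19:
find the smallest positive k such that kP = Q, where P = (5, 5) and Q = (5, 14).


Enumerate multiples of P until we hit Q = (5, 14):
  1P = (5, 5)
  2P = (14, 0)
  3P = (5, 14)
Match found at i = 3.

k = 3


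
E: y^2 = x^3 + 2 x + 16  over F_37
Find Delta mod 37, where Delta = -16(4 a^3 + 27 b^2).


4 a^3 + 27 b^2 = 4*2^3 + 27*16^2 = 32 + 6912 = 6944
Delta = -16 * (6944) = -111104
Delta mod 37 = 7

Delta = 7 (mod 37)


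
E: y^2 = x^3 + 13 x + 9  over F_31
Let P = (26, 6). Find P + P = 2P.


Doubling: s = (3 x1^2 + a) / (2 y1)
s = (3*26^2 + 13) / (2*6) mod 31 = 28
x3 = s^2 - 2 x1 mod 31 = 28^2 - 2*26 = 19
y3 = s (x1 - x3) - y1 mod 31 = 28 * (26 - 19) - 6 = 4

2P = (19, 4)


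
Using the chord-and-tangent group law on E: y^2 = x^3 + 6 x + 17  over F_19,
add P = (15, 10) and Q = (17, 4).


P != Q, so use the chord formula.
s = (y2 - y1) / (x2 - x1) = (13) / (2) mod 19 = 16
x3 = s^2 - x1 - x2 mod 19 = 16^2 - 15 - 17 = 15
y3 = s (x1 - x3) - y1 mod 19 = 16 * (15 - 15) - 10 = 9

P + Q = (15, 9)


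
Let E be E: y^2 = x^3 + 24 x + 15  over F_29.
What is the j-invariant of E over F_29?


Delta = -16(4 a^3 + 27 b^2) mod 29 = 4
-1728 * (4 a)^3 = -1728 * (4*24)^3 mod 29 = 19
j = 19 * 4^(-1) mod 29 = 12

j = 12 (mod 29)


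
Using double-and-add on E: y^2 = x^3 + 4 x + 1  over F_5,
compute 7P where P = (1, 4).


k = 7 = 111_2 (binary, LSB first: 111)
Double-and-add from P = (1, 4):
  bit 0 = 1: acc = O + (1, 4) = (1, 4)
  bit 1 = 1: acc = (1, 4) + (4, 4) = (0, 1)
  bit 2 = 1: acc = (0, 1) + (3, 0) = (1, 1)

7P = (1, 1)


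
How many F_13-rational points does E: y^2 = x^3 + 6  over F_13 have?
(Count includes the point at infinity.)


For each x in F_13, count y with y^2 = x^3 + 0 x + 6 mod 13:
  x = 2: RHS = 1, y in [1, 12]  -> 2 point(s)
  x = 5: RHS = 1, y in [1, 12]  -> 2 point(s)
  x = 6: RHS = 1, y in [1, 12]  -> 2 point(s)
Affine points: 6. Add the point at infinity: total = 7.

#E(F_13) = 7


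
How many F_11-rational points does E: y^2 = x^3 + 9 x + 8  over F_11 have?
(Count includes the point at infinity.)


For each x in F_11, count y with y^2 = x^3 + 9 x + 8 mod 11:
  x = 2: RHS = 1, y in [1, 10]  -> 2 point(s)
  x = 4: RHS = 9, y in [3, 8]  -> 2 point(s)
  x = 6: RHS = 3, y in [5, 6]  -> 2 point(s)
  x = 8: RHS = 9, y in [3, 8]  -> 2 point(s)
  x = 9: RHS = 4, y in [2, 9]  -> 2 point(s)
  x = 10: RHS = 9, y in [3, 8]  -> 2 point(s)
Affine points: 12. Add the point at infinity: total = 13.

#E(F_11) = 13


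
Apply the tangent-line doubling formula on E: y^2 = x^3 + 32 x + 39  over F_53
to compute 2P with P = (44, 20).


Doubling: s = (3 x1^2 + a) / (2 y1)
s = (3*44^2 + 32) / (2*20) mod 53 = 40
x3 = s^2 - 2 x1 mod 53 = 40^2 - 2*44 = 28
y3 = s (x1 - x3) - y1 mod 53 = 40 * (44 - 28) - 20 = 37

2P = (28, 37)


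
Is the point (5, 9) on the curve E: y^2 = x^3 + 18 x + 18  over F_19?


Check whether y^2 = x^3 + 18 x + 18 (mod 19) for (x, y) = (5, 9).
LHS: y^2 = 9^2 mod 19 = 5
RHS: x^3 + 18 x + 18 = 5^3 + 18*5 + 18 mod 19 = 5
LHS = RHS

Yes, on the curve


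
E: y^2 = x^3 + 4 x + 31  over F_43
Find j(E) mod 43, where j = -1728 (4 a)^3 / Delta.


Delta = -16(4 a^3 + 27 b^2) mod 43 = 2
-1728 * (4 a)^3 = -1728 * (4*4)^3 mod 43 = 41
j = 41 * 2^(-1) mod 43 = 42

j = 42 (mod 43)


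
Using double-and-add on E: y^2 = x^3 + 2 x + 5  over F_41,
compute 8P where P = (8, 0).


k = 8 = 1000_2 (binary, LSB first: 0001)
Double-and-add from P = (8, 0):
  bit 0 = 0: acc unchanged = O
  bit 1 = 0: acc unchanged = O
  bit 2 = 0: acc unchanged = O
  bit 3 = 1: acc = O + O = O

8P = O


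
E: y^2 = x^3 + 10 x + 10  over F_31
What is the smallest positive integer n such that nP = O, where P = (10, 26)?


Compute successive multiples of P until we hit O:
  1P = (10, 26)
  2P = (11, 5)
  3P = (17, 28)
  4P = (18, 16)
  5P = (22, 20)
  6P = (7, 19)
  7P = (16, 22)
  8P = (2, 10)
  ... (continuing to 28P)
  28P = O

ord(P) = 28


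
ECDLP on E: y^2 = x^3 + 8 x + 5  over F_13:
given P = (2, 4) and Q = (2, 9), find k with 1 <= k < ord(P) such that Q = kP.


Enumerate multiples of P until we hit Q = (2, 9):
  1P = (2, 4)
  2P = (12, 10)
  3P = (3, 11)
  4P = (5, 1)
  5P = (7, 1)
  6P = (8, 10)
  7P = (4, 7)
  8P = (6, 3)
  9P = (1, 12)
  10P = (9, 0)
  11P = (1, 1)
  12P = (6, 10)
  13P = (4, 6)
  14P = (8, 3)
  15P = (7, 12)
  16P = (5, 12)
  17P = (3, 2)
  18P = (12, 3)
  19P = (2, 9)
Match found at i = 19.

k = 19


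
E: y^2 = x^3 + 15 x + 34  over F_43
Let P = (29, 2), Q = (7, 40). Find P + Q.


P != Q, so use the chord formula.
s = (y2 - y1) / (x2 - x1) = (38) / (21) mod 43 = 10
x3 = s^2 - x1 - x2 mod 43 = 10^2 - 29 - 7 = 21
y3 = s (x1 - x3) - y1 mod 43 = 10 * (29 - 21) - 2 = 35

P + Q = (21, 35)


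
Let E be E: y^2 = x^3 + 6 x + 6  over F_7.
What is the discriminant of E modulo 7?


4 a^3 + 27 b^2 = 4*6^3 + 27*6^2 = 864 + 972 = 1836
Delta = -16 * (1836) = -29376
Delta mod 7 = 3

Delta = 3 (mod 7)


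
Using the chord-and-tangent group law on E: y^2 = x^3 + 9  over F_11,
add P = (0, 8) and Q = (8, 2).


P != Q, so use the chord formula.
s = (y2 - y1) / (x2 - x1) = (5) / (8) mod 11 = 2
x3 = s^2 - x1 - x2 mod 11 = 2^2 - 0 - 8 = 7
y3 = s (x1 - x3) - y1 mod 11 = 2 * (0 - 7) - 8 = 0

P + Q = (7, 0)


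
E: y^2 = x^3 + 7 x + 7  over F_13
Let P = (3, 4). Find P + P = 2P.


Doubling: s = (3 x1^2 + a) / (2 y1)
s = (3*3^2 + 7) / (2*4) mod 13 = 1
x3 = s^2 - 2 x1 mod 13 = 1^2 - 2*3 = 8
y3 = s (x1 - x3) - y1 mod 13 = 1 * (3 - 8) - 4 = 4

2P = (8, 4)


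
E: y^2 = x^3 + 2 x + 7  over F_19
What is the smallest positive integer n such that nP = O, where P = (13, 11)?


Compute successive multiples of P until we hit O:
  1P = (13, 11)
  2P = (18, 2)
  3P = (11, 12)
  4P = (0, 11)
  5P = (6, 8)
  6P = (6, 11)
  7P = (0, 8)
  8P = (11, 7)
  ... (continuing to 11P)
  11P = O

ord(P) = 11


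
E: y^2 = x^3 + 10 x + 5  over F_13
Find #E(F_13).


For each x in F_13, count y with y^2 = x^3 + 10 x + 5 mod 13:
  x = 1: RHS = 3, y in [4, 9]  -> 2 point(s)
  x = 3: RHS = 10, y in [6, 7]  -> 2 point(s)
  x = 8: RHS = 12, y in [5, 8]  -> 2 point(s)
  x = 10: RHS = 0, y in [0]  -> 1 point(s)
  x = 11: RHS = 3, y in [4, 9]  -> 2 point(s)
Affine points: 9. Add the point at infinity: total = 10.

#E(F_13) = 10


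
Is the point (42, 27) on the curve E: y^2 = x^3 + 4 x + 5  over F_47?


Check whether y^2 = x^3 + 4 x + 5 (mod 47) for (x, y) = (42, 27).
LHS: y^2 = 27^2 mod 47 = 24
RHS: x^3 + 4 x + 5 = 42^3 + 4*42 + 5 mod 47 = 1
LHS != RHS

No, not on the curve


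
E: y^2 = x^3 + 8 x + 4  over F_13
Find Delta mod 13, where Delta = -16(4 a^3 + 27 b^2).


4 a^3 + 27 b^2 = 4*8^3 + 27*4^2 = 2048 + 432 = 2480
Delta = -16 * (2480) = -39680
Delta mod 13 = 9

Delta = 9 (mod 13)


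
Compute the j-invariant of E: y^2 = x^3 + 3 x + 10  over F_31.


Delta = -16(4 a^3 + 27 b^2) mod 31 = 22
-1728 * (4 a)^3 = -1728 * (4*3)^3 mod 31 = 29
j = 29 * 22^(-1) mod 31 = 14

j = 14 (mod 31)


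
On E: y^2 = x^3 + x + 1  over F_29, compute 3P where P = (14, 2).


k = 3 = 11_2 (binary, LSB first: 11)
Double-and-add from P = (14, 2):
  bit 0 = 1: acc = O + (14, 2) = (14, 2)
  bit 1 = 1: acc = (14, 2) + (26, 0) = (14, 27)

3P = (14, 27)


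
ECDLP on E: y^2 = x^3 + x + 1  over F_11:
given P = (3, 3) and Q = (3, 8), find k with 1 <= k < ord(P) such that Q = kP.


Enumerate multiples of P until we hit Q = (3, 8):
  1P = (3, 3)
  2P = (6, 5)
  3P = (0, 10)
  4P = (0, 1)
  5P = (6, 6)
  6P = (3, 8)
Match found at i = 6.

k = 6


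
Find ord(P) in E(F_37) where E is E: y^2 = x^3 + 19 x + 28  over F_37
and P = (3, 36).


Compute successive multiples of P until we hit O:
  1P = (3, 36)
  2P = (5, 10)
  3P = (13, 20)
  4P = (28, 4)
  5P = (9, 22)
  6P = (14, 2)
  7P = (32, 20)
  8P = (6, 32)
  ... (continuing to 23P)
  23P = O

ord(P) = 23


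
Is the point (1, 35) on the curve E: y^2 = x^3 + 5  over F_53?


Check whether y^2 = x^3 + 0 x + 5 (mod 53) for (x, y) = (1, 35).
LHS: y^2 = 35^2 mod 53 = 6
RHS: x^3 + 0 x + 5 = 1^3 + 0*1 + 5 mod 53 = 6
LHS = RHS

Yes, on the curve


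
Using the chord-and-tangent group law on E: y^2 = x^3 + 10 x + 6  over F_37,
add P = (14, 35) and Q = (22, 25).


P != Q, so use the chord formula.
s = (y2 - y1) / (x2 - x1) = (27) / (8) mod 37 = 8
x3 = s^2 - x1 - x2 mod 37 = 8^2 - 14 - 22 = 28
y3 = s (x1 - x3) - y1 mod 37 = 8 * (14 - 28) - 35 = 1

P + Q = (28, 1)


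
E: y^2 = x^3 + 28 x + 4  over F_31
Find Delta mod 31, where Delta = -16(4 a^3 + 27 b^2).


4 a^3 + 27 b^2 = 4*28^3 + 27*4^2 = 87808 + 432 = 88240
Delta = -16 * (88240) = -1411840
Delta mod 31 = 24

Delta = 24 (mod 31)


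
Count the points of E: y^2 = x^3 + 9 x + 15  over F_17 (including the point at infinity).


For each x in F_17, count y with y^2 = x^3 + 9 x + 15 mod 17:
  x = 0: RHS = 15, y in [7, 10]  -> 2 point(s)
  x = 1: RHS = 8, y in [5, 12]  -> 2 point(s)
  x = 3: RHS = 1, y in [1, 16]  -> 2 point(s)
  x = 4: RHS = 13, y in [8, 9]  -> 2 point(s)
  x = 5: RHS = 15, y in [7, 10]  -> 2 point(s)
  x = 6: RHS = 13, y in [8, 9]  -> 2 point(s)
  x = 7: RHS = 13, y in [8, 9]  -> 2 point(s)
  x = 8: RHS = 4, y in [2, 15]  -> 2 point(s)
  x = 9: RHS = 9, y in [3, 14]  -> 2 point(s)
  x = 10: RHS = 0, y in [0]  -> 1 point(s)
  x = 11: RHS = 0, y in [0]  -> 1 point(s)
  x = 12: RHS = 15, y in [7, 10]  -> 2 point(s)
  x = 13: RHS = 0, y in [0]  -> 1 point(s)
Affine points: 23. Add the point at infinity: total = 24.

#E(F_17) = 24


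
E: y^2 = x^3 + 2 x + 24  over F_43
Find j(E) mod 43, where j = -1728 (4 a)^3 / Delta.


Delta = -16(4 a^3 + 27 b^2) mod 43 = 13
-1728 * (4 a)^3 = -1728 * (4*2)^3 mod 43 = 32
j = 32 * 13^(-1) mod 43 = 19

j = 19 (mod 43)


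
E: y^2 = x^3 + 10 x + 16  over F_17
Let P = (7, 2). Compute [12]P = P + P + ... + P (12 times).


k = 12 = 1100_2 (binary, LSB first: 0011)
Double-and-add from P = (7, 2):
  bit 0 = 0: acc unchanged = O
  bit 1 = 0: acc unchanged = O
  bit 2 = 1: acc = O + (0, 13) = (0, 13)
  bit 3 = 1: acc = (0, 13) + (9, 11) = (7, 15)

12P = (7, 15)


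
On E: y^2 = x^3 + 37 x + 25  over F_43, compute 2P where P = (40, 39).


Doubling: s = (3 x1^2 + a) / (2 y1)
s = (3*40^2 + 37) / (2*39) mod 43 = 35
x3 = s^2 - 2 x1 mod 43 = 35^2 - 2*40 = 27
y3 = s (x1 - x3) - y1 mod 43 = 35 * (40 - 27) - 39 = 29

2P = (27, 29)


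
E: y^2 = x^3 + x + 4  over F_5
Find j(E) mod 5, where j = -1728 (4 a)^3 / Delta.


Delta = -16(4 a^3 + 27 b^2) mod 5 = 4
-1728 * (4 a)^3 = -1728 * (4*1)^3 mod 5 = 3
j = 3 * 4^(-1) mod 5 = 2

j = 2 (mod 5)


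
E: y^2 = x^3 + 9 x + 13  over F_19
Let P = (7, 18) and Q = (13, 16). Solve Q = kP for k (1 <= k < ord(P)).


Enumerate multiples of P until we hit Q = (13, 16):
  1P = (7, 18)
  2P = (9, 5)
  3P = (12, 5)
  4P = (6, 6)
  5P = (17, 14)
  6P = (2, 18)
  7P = (10, 1)
  8P = (13, 16)
Match found at i = 8.

k = 8


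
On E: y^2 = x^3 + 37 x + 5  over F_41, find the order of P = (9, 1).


Compute successive multiples of P until we hit O:
  1P = (9, 1)
  2P = (25, 14)
  3P = (28, 22)
  4P = (36, 8)
  5P = (27, 8)
  6P = (3, 15)
  7P = (39, 28)
  8P = (18, 36)
  ... (continuing to 53P)
  53P = O

ord(P) = 53


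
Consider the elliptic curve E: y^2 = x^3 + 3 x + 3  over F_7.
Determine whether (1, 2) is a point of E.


Check whether y^2 = x^3 + 3 x + 3 (mod 7) for (x, y) = (1, 2).
LHS: y^2 = 2^2 mod 7 = 4
RHS: x^3 + 3 x + 3 = 1^3 + 3*1 + 3 mod 7 = 0
LHS != RHS

No, not on the curve


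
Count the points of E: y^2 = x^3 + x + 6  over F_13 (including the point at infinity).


For each x in F_13, count y with y^2 = x^3 + 1 x + 6 mod 13:
  x = 2: RHS = 3, y in [4, 9]  -> 2 point(s)
  x = 3: RHS = 10, y in [6, 7]  -> 2 point(s)
  x = 4: RHS = 9, y in [3, 10]  -> 2 point(s)
  x = 9: RHS = 3, y in [4, 9]  -> 2 point(s)
  x = 11: RHS = 9, y in [3, 10]  -> 2 point(s)
  x = 12: RHS = 4, y in [2, 11]  -> 2 point(s)
Affine points: 12. Add the point at infinity: total = 13.

#E(F_13) = 13


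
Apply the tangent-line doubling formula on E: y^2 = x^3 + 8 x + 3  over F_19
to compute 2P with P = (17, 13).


Doubling: s = (3 x1^2 + a) / (2 y1)
s = (3*17^2 + 8) / (2*13) mod 19 = 11
x3 = s^2 - 2 x1 mod 19 = 11^2 - 2*17 = 11
y3 = s (x1 - x3) - y1 mod 19 = 11 * (17 - 11) - 13 = 15

2P = (11, 15)


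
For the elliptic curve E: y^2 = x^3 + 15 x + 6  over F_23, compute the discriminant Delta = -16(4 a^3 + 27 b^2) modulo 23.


4 a^3 + 27 b^2 = 4*15^3 + 27*6^2 = 13500 + 972 = 14472
Delta = -16 * (14472) = -231552
Delta mod 23 = 12

Delta = 12 (mod 23)


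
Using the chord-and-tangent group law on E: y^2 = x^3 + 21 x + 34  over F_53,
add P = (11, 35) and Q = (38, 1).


P != Q, so use the chord formula.
s = (y2 - y1) / (x2 - x1) = (19) / (27) mod 53 = 38
x3 = s^2 - x1 - x2 mod 53 = 38^2 - 11 - 38 = 17
y3 = s (x1 - x3) - y1 mod 53 = 38 * (11 - 17) - 35 = 2

P + Q = (17, 2)


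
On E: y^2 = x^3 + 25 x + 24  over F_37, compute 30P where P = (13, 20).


k = 30 = 11110_2 (binary, LSB first: 01111)
Double-and-add from P = (13, 20):
  bit 0 = 0: acc unchanged = O
  bit 1 = 1: acc = O + (4, 22) = (4, 22)
  bit 2 = 1: acc = (4, 22) + (26, 34) = (18, 4)
  bit 3 = 1: acc = (18, 4) + (31, 18) = (22, 23)
  bit 4 = 1: acc = (22, 23) + (15, 0) = (4, 15)

30P = (4, 15)


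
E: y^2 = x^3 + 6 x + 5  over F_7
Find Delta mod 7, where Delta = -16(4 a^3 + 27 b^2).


4 a^3 + 27 b^2 = 4*6^3 + 27*5^2 = 864 + 675 = 1539
Delta = -16 * (1539) = -24624
Delta mod 7 = 2

Delta = 2 (mod 7)


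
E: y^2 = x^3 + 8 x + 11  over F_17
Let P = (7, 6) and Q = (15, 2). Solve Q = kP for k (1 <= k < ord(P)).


Enumerate multiples of P until we hit Q = (15, 2):
  1P = (7, 6)
  2P = (12, 13)
  3P = (2, 1)
  4P = (9, 9)
  5P = (16, 6)
  6P = (11, 11)
  7P = (8, 14)
  8P = (15, 15)
  9P = (13, 0)
  10P = (15, 2)
Match found at i = 10.

k = 10


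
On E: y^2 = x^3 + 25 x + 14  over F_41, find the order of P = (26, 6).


Compute successive multiples of P until we hit O:
  1P = (26, 6)
  2P = (7, 9)
  3P = (12, 22)
  4P = (11, 12)
  5P = (14, 22)
  6P = (21, 1)
  7P = (36, 25)
  8P = (15, 19)
  ... (continuing to 19P)
  19P = O

ord(P) = 19


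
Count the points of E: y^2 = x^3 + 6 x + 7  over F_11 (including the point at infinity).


For each x in F_11, count y with y^2 = x^3 + 6 x + 7 mod 11:
  x = 1: RHS = 3, y in [5, 6]  -> 2 point(s)
  x = 2: RHS = 5, y in [4, 7]  -> 2 point(s)
  x = 9: RHS = 9, y in [3, 8]  -> 2 point(s)
  x = 10: RHS = 0, y in [0]  -> 1 point(s)
Affine points: 7. Add the point at infinity: total = 8.

#E(F_11) = 8


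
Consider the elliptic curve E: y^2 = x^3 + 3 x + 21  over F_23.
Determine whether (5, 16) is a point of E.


Check whether y^2 = x^3 + 3 x + 21 (mod 23) for (x, y) = (5, 16).
LHS: y^2 = 16^2 mod 23 = 3
RHS: x^3 + 3 x + 21 = 5^3 + 3*5 + 21 mod 23 = 0
LHS != RHS

No, not on the curve


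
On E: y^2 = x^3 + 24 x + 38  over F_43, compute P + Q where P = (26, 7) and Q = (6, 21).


P != Q, so use the chord formula.
s = (y2 - y1) / (x2 - x1) = (14) / (23) mod 43 = 38
x3 = s^2 - x1 - x2 mod 43 = 38^2 - 26 - 6 = 36
y3 = s (x1 - x3) - y1 mod 43 = 38 * (26 - 36) - 7 = 0

P + Q = (36, 0)


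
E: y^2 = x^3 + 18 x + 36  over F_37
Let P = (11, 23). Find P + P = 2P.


Doubling: s = (3 x1^2 + a) / (2 y1)
s = (3*11^2 + 18) / (2*23) mod 37 = 30
x3 = s^2 - 2 x1 mod 37 = 30^2 - 2*11 = 27
y3 = s (x1 - x3) - y1 mod 37 = 30 * (11 - 27) - 23 = 15

2P = (27, 15)


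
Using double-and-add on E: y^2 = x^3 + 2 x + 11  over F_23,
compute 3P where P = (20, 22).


k = 3 = 11_2 (binary, LSB first: 11)
Double-and-add from P = (20, 22):
  bit 0 = 1: acc = O + (20, 22) = (20, 22)
  bit 1 = 1: acc = (20, 22) + (15, 9) = (15, 14)

3P = (15, 14)


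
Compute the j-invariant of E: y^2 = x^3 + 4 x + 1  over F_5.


Delta = -16(4 a^3 + 27 b^2) mod 5 = 2
-1728 * (4 a)^3 = -1728 * (4*4)^3 mod 5 = 2
j = 2 * 2^(-1) mod 5 = 1

j = 1 (mod 5)


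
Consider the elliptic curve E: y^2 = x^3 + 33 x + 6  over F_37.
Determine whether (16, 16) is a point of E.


Check whether y^2 = x^3 + 33 x + 6 (mod 37) for (x, y) = (16, 16).
LHS: y^2 = 16^2 mod 37 = 34
RHS: x^3 + 33 x + 6 = 16^3 + 33*16 + 6 mod 37 = 5
LHS != RHS

No, not on the curve


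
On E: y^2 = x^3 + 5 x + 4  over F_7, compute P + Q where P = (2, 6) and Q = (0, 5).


P != Q, so use the chord formula.
s = (y2 - y1) / (x2 - x1) = (6) / (5) mod 7 = 4
x3 = s^2 - x1 - x2 mod 7 = 4^2 - 2 - 0 = 0
y3 = s (x1 - x3) - y1 mod 7 = 4 * (2 - 0) - 6 = 2

P + Q = (0, 2)


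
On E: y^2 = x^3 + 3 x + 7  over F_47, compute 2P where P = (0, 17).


Doubling: s = (3 x1^2 + a) / (2 y1)
s = (3*0^2 + 3) / (2*17) mod 47 = 7
x3 = s^2 - 2 x1 mod 47 = 7^2 - 2*0 = 2
y3 = s (x1 - x3) - y1 mod 47 = 7 * (0 - 2) - 17 = 16

2P = (2, 16)


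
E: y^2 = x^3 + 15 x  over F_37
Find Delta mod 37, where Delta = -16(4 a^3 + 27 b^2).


4 a^3 + 27 b^2 = 4*15^3 + 27*0^2 = 13500 + 0 = 13500
Delta = -16 * (13500) = -216000
Delta mod 37 = 6

Delta = 6 (mod 37)


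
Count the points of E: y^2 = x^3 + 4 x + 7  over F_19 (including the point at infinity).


For each x in F_19, count y with y^2 = x^3 + 4 x + 7 mod 19:
  x = 0: RHS = 7, y in [8, 11]  -> 2 point(s)
  x = 2: RHS = 4, y in [2, 17]  -> 2 point(s)
  x = 4: RHS = 11, y in [7, 12]  -> 2 point(s)
  x = 5: RHS = 0, y in [0]  -> 1 point(s)
  x = 6: RHS = 0, y in [0]  -> 1 point(s)
  x = 7: RHS = 17, y in [6, 13]  -> 2 point(s)
  x = 8: RHS = 0, y in [0]  -> 1 point(s)
  x = 12: RHS = 16, y in [4, 15]  -> 2 point(s)
  x = 16: RHS = 6, y in [5, 14]  -> 2 point(s)
Affine points: 15. Add the point at infinity: total = 16.

#E(F_19) = 16


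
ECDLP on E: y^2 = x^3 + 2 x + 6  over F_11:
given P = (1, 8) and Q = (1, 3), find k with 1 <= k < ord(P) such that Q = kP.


Enumerate multiples of P until we hit Q = (1, 3):
  1P = (1, 8)
  2P = (10, 5)
  3P = (5, 8)
  4P = (5, 3)
  5P = (10, 6)
  6P = (1, 3)
Match found at i = 6.

k = 6


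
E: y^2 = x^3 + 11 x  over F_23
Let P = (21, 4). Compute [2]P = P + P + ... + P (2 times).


k = 2 = 10_2 (binary, LSB first: 01)
Double-and-add from P = (21, 4):
  bit 0 = 0: acc unchanged = O
  bit 1 = 1: acc = O + (4, 19) = (4, 19)

2P = (4, 19)
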